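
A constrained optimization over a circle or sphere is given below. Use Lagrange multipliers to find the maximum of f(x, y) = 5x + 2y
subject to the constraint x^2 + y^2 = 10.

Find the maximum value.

Set up Lagrange conditions: grad f = lambda * grad g
  5 = 2*lambda*x
  2 = 2*lambda*y
From these: x/y = 5/2, so x = 5t, y = 2t for some t.
Substitute into constraint: (5t)^2 + (2t)^2 = 10
  t^2 * 29 = 10
  t = sqrt(10/29)
Maximum = 5*x + 2*y = (5^2 + 2^2)*t = 29 * sqrt(10/29) = sqrt(290)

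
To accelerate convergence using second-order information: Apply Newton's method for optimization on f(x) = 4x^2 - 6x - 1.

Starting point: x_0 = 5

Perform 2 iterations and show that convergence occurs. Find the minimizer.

f(x) = 4x^2 - 6x - 1, f'(x) = 8x + (-6), f''(x) = 8
Step 1: f'(5) = 34, x_1 = 5 - 34/8 = 3/4
Step 2: f'(3/4) = 0, x_2 = 3/4 (converged)
Newton's method converges in 1 step for quadratics.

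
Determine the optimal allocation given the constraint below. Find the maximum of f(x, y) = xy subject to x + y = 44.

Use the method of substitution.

Substitute y = 44 - x into f(x,y) = xy:
g(x) = x(44 - x) = 44x - x^2
g'(x) = 44 - 2x = 0  =>  x = 22
y = 44 - 22 = 22
Maximum value = 22 * 22 = 484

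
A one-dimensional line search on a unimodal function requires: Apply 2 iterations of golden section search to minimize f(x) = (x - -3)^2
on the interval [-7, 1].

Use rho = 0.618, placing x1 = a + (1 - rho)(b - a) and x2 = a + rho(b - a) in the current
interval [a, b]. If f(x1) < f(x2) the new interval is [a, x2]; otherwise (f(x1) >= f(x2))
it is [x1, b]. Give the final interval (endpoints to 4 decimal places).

Golden section search for min of f(x) = (x - -3)^2 on [-7, 1].
Each step: x1 = a + (1 - rho)(b - a), x2 = a + rho(b - a); if f(x1) < f(x2) keep [a, x2], otherwise keep [x1, b].
Step 1: [-7.0000, 1.0000], x1=-3.9440 (f=0.8911), x2=-2.0560 (f=0.8911); f(x1) = f(x2) (tie, not '<') => keep [-3.9440, 1.0000]
Step 2: [-3.9440, 1.0000], x1=-2.0554 (f=0.8923), x2=-0.8886 (f=4.4580); f(x1) < f(x2) => keep [-3.9440, -0.8886]
Final interval: [-3.9440, -0.8886]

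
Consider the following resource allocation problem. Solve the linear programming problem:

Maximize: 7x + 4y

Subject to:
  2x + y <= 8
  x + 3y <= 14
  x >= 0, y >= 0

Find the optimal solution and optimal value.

Feasible vertices: (0, 0), (0, 14/3), (2, 4), (4, 0)
Objective 7x + 4y at each:
  (0, 0): 0
  (0, 14/3): 56/3
  (2, 4): 30
  (4, 0): 28
Maximum is 30 at (2, 4).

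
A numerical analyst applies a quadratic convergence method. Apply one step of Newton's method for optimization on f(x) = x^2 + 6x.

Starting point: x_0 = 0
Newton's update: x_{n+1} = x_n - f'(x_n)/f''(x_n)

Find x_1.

f(x) = x^2 + 6x
f'(x) = 2x + (6), f''(x) = 2
Newton step: x_1 = x_0 - f'(x_0)/f''(x_0)
f'(0) = 6
x_1 = 0 - 6/2 = -3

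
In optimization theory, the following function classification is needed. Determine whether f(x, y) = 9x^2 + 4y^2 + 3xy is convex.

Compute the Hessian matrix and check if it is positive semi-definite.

f(x,y) = 9x^2 + 4y^2 + 3xy
Hessian H = [[18, 3], [3, 8]]
trace(H) = 26, det(H) = 135
Eigenvalues: (26 +/- sqrt(136)) / 2 = 18.83, 7.169
Since both eigenvalues > 0, f is convex.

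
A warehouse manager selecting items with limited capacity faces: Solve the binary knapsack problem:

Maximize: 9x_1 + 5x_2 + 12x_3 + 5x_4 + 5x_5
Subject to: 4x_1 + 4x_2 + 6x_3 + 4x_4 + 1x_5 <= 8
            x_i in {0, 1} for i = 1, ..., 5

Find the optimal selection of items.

Items: item 1 (v=9, w=4), item 2 (v=5, w=4), item 3 (v=12, w=6), item 4 (v=5, w=4), item 5 (v=5, w=1)
Capacity: 8
Checking all 32 subsets (w = total weight, v = total value):
  {}: w = 0, v = 0
  {1}: w = 4, v = 9
  {2}: w = 4, v = 5
  {3}: w = 6, v = 12
  {4}: w = 4, v = 5
  {5}: w = 1, v = 5
  {1, 2}: w = 8, v = 14
  {1, 3}: w = 10 > 8, infeasible
  {1, 4}: w = 8, v = 14
  {1, 5}: w = 5, v = 14
  {2, 3}: w = 10 > 8, infeasible
  {2, 4}: w = 8, v = 10
  {2, 5}: w = 5, v = 10
  {3, 4}: w = 10 > 8, infeasible
  {3, 5}: w = 7, v = 17
  {4, 5}: w = 5, v = 10
  {1, 2, 3}: w = 14 > 8, infeasible
  {1, 2, 4}: w = 12 > 8, infeasible
  {1, 2, 5}: w = 9 > 8, infeasible
  {1, 3, 4}: w = 14 > 8, infeasible
  {1, 3, 5}: w = 11 > 8, infeasible
  {1, 4, 5}: w = 9 > 8, infeasible
  {2, 3, 4}: w = 14 > 8, infeasible
  {2, 3, 5}: w = 11 > 8, infeasible
  {2, 4, 5}: w = 9 > 8, infeasible
  {3, 4, 5}: w = 11 > 8, infeasible
  {1, 2, 3, 4}: w = 18 > 8, infeasible
  {1, 2, 3, 5}: w = 15 > 8, infeasible
  {1, 2, 4, 5}: w = 13 > 8, infeasible
  {1, 3, 4, 5}: w = 15 > 8, infeasible
  {2, 3, 4, 5}: w = 15 > 8, infeasible
  {1, 2, 3, 4, 5}: w = 19 > 8, infeasible
Best feasible subset: items [3, 5]
Total weight: 7 <= 8, total value: 17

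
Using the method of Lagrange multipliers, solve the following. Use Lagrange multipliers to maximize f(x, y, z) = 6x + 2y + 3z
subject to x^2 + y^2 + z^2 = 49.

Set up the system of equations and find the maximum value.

Lagrange conditions: 6 = 2*lambda*x, 2 = 2*lambda*y, 3 = 2*lambda*z
So x:6 = y:2 = z:3, i.e. x = 6t, y = 2t, z = 3t
Constraint: t^2*(6^2 + 2^2 + 3^2) = 49
  t^2 * 49 = 49  =>  t = sqrt(1)
Maximum = 6*6t + 2*2t + 3*3t = 49*sqrt(1) = 49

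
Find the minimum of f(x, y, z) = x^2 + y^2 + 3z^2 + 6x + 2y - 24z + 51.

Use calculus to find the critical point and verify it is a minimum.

f(x,y,z) = x^2 + y^2 + 3z^2 + 6x + 2y - 24z + 51
df/dx = 2x + (6) = 0 => x = -3
df/dy = 2y + (2) = 0 => y = -1
df/dz = 6z + (-24) = 0 => z = 4
f(-3,-1,4) = 1*(-3)^2 + 1*(-1)^2 + 3*(4)^2 + 6*(-3) + 2*(-1) + -24*(4) + 51 = -7
Hessian is diagonal with entries 2, 2, 6 > 0, confirmed minimum.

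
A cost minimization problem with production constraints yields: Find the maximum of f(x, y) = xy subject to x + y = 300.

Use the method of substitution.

Substitute y = 300 - x into f(x,y) = xy:
g(x) = x(300 - x) = 300x - x^2
g'(x) = 300 - 2x = 0  =>  x = 150
y = 300 - 150 = 150
Maximum value = 150 * 150 = 22500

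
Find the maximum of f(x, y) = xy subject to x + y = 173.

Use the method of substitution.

Substitute y = 173 - x into f(x,y) = xy:
g(x) = x(173 - x) = 173x - x^2
g'(x) = 173 - 2x = 0  =>  x = 173/2
y = 173 - 173/2 = 173/2
Maximum value = (173/2) * (173/2) = 29929/4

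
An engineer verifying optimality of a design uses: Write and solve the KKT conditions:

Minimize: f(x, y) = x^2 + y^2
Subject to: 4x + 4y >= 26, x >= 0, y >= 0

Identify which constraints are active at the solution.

KKT conditions for min x^2 + y^2 s.t. 4x + 4y >= 26, x >= 0, y >= 0:
Stationarity: 2x = mu*4 + mu_x, 2y = mu*4 + mu_y, with mu, mu_x, mu_y >= 0
Complementary slackness: mu*(4x + 4y - 26) = 0, mu_x*x = 0, mu_y*y = 0
(0, 0) is infeasible (4*0 + 4*0 < 26), so if mu = 0 stationarity would force x = mu_x/2 >= 0, y = mu_y/2 >= 0 with mu_x*x = mu_y*y = 0, i.e. x = y = 0: contradiction. Hence mu > 0 and 4x + 4y = 26 is active.
Try x > 0, y > 0 (so mu_x = mu_y = 0): x = 4*mu/2, y = 4*mu/2
Substitute: 4*(4*mu/2) + 4*(4*mu/2) = 26
  mu*32/2 = 26 => mu = 13/8
x* = 13/4 > 0, y* = 13/4 > 0, consistent with mu_x = mu_y = 0.
f is convex and the constraints are linear, so this KKT point is the global minimum.
f* = 169/8
Active constraints: 4x + 4y >= 26 (holds with equality, mu = 13/8 > 0); x >= 0 and y >= 0 are inactive (mu_x = mu_y = 0).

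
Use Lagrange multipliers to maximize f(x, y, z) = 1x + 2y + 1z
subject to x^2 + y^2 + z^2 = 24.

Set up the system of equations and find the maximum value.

Lagrange conditions: 1 = 2*lambda*x, 2 = 2*lambda*y, 1 = 2*lambda*z
So x:1 = y:2 = z:1, i.e. x = 1t, y = 2t, z = 1t
Constraint: t^2*(1^2 + 2^2 + 1^2) = 24
  t^2 * 6 = 24  =>  t = sqrt(4)
Maximum = 1*1t + 2*2t + 1*1t = 6*sqrt(4) = 12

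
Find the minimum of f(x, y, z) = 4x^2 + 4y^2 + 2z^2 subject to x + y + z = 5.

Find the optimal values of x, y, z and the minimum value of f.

Using Lagrange multipliers on f = 4x^2 + 4y^2 + 2z^2 with constraint x + y + z = 5:
Conditions: 2*4*x = lambda, 2*4*y = lambda, 2*2*z = lambda
So x = lambda/8, y = lambda/8, z = lambda/4
Substituting into constraint: lambda * (1/2) = 5
lambda = 10
x = 5/4, y = 5/4, z = 5/2
Minimum value = 25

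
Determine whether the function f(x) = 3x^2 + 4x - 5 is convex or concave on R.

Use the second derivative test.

f(x) = 3x^2 + 4x - 5
f'(x) = 6x + 4
f''(x) = 6
Since f''(x) = 6 > 0 for all x, f is convex on R.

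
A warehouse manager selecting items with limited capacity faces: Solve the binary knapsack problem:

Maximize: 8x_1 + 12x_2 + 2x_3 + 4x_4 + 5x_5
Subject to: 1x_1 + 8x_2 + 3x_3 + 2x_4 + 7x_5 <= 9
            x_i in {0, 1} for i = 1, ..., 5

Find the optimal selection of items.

Items: item 1 (v=8, w=1), item 2 (v=12, w=8), item 3 (v=2, w=3), item 4 (v=4, w=2), item 5 (v=5, w=7)
Capacity: 9
Checking all 32 subsets (w = total weight, v = total value):
  {}: w = 0, v = 0
  {1}: w = 1, v = 8
  {2}: w = 8, v = 12
  {3}: w = 3, v = 2
  {4}: w = 2, v = 4
  {5}: w = 7, v = 5
  {1, 2}: w = 9, v = 20
  {1, 3}: w = 4, v = 10
  {1, 4}: w = 3, v = 12
  {1, 5}: w = 8, v = 13
  {2, 3}: w = 11 > 9, infeasible
  {2, 4}: w = 10 > 9, infeasible
  {2, 5}: w = 15 > 9, infeasible
  {3, 4}: w = 5, v = 6
  {3, 5}: w = 10 > 9, infeasible
  {4, 5}: w = 9, v = 9
  {1, 2, 3}: w = 12 > 9, infeasible
  {1, 2, 4}: w = 11 > 9, infeasible
  {1, 2, 5}: w = 16 > 9, infeasible
  {1, 3, 4}: w = 6, v = 14
  {1, 3, 5}: w = 11 > 9, infeasible
  {1, 4, 5}: w = 10 > 9, infeasible
  {2, 3, 4}: w = 13 > 9, infeasible
  {2, 3, 5}: w = 18 > 9, infeasible
  {2, 4, 5}: w = 17 > 9, infeasible
  {3, 4, 5}: w = 12 > 9, infeasible
  {1, 2, 3, 4}: w = 14 > 9, infeasible
  {1, 2, 3, 5}: w = 19 > 9, infeasible
  {1, 2, 4, 5}: w = 18 > 9, infeasible
  {1, 3, 4, 5}: w = 13 > 9, infeasible
  {2, 3, 4, 5}: w = 20 > 9, infeasible
  {1, 2, 3, 4, 5}: w = 21 > 9, infeasible
Best feasible subset: items [1, 2]
Total weight: 9 <= 9, total value: 20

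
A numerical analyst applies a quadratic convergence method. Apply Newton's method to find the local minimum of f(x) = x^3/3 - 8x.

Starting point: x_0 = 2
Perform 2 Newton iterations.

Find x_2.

f(x) = x^3/3 - 8x
f'(x) = x^2 - 8, f''(x) = 2x
Newton update: x_{n+1} = x_n - (x_n^2 - 8)/(2*x_n)
Step 1: x_0 = 2, f'=-4, f''=4, x_1 = 3
Step 2: x_1 = 3, f'=1, f''=6, x_2 = 17/6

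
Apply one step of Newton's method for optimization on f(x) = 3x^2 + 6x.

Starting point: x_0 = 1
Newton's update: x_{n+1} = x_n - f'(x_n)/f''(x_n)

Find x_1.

f(x) = 3x^2 + 6x
f'(x) = 6x + (6), f''(x) = 6
Newton step: x_1 = x_0 - f'(x_0)/f''(x_0)
f'(1) = 12
x_1 = 1 - 12/6 = -1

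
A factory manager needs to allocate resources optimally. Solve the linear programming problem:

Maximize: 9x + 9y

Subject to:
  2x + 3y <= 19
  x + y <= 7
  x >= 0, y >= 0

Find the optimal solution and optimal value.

Feasible vertices: (0, 0), (0, 19/3), (2, 5), (7, 0)
Objective 9x + 9y at each:
  (0, 0): 0
  (0, 19/3): 57
  (2, 5): 63
  (7, 0): 63
Maximum is 63 at (2, 5).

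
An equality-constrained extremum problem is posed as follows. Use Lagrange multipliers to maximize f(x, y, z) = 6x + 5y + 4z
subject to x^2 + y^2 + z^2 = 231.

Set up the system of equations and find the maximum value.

Lagrange conditions: 6 = 2*lambda*x, 5 = 2*lambda*y, 4 = 2*lambda*z
So x:6 = y:5 = z:4, i.e. x = 6t, y = 5t, z = 4t
Constraint: t^2*(6^2 + 5^2 + 4^2) = 231
  t^2 * 77 = 231  =>  t = sqrt(3)
Maximum = 6*6t + 5*5t + 4*4t = 77*sqrt(3) = sqrt(17787)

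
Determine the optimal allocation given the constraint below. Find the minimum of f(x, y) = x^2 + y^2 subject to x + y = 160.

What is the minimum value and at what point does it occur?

Substitute y = 160 - x into f(x,y) = x^2 + y^2:
g(x) = x^2 + (160 - x)^2 = 2x^2 - 320x + 25600
g'(x) = 4x - 320 = 0  =>  x = 80
y = 160 - 80 = 80
Minimum value = 80^2 + 80^2 = 12800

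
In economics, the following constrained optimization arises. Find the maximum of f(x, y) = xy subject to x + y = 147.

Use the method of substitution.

Substitute y = 147 - x into f(x,y) = xy:
g(x) = x(147 - x) = 147x - x^2
g'(x) = 147 - 2x = 0  =>  x = 147/2
y = 147 - 147/2 = 147/2
Maximum value = (147/2) * (147/2) = 21609/4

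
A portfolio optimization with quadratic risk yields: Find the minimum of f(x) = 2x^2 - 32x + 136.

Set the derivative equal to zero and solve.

f(x) = 2x^2 - 32x + 136
f'(x) = 4x + (-32) = 0
x = 32/4 = 8
f(8) = 8
Since f''(x) = 4 > 0, this is a minimum.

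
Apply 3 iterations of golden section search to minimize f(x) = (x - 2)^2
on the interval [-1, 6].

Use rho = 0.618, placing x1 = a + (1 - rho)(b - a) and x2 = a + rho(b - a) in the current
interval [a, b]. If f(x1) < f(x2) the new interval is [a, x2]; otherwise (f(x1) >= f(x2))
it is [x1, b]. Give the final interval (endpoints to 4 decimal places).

Golden section search for min of f(x) = (x - 2)^2 on [-1, 6].
Each step: x1 = a + (1 - rho)(b - a), x2 = a + rho(b - a); if f(x1) < f(x2) keep [a, x2], otherwise keep [x1, b].
Step 1: [-1.0000, 6.0000], x1=1.6740 (f=0.1063), x2=3.3260 (f=1.7583); f(x1) < f(x2) => keep [-1.0000, 3.3260]
Step 2: [-1.0000, 3.3260], x1=0.6525 (f=1.8157), x2=1.6735 (f=0.1066); f(x1) > f(x2) => keep [0.6525, 3.3260]
Step 3: [0.6525, 3.3260], x1=1.6738 (f=0.1064), x2=2.3047 (f=0.0929); f(x1) > f(x2) => keep [1.6738, 3.3260]
Final interval: [1.6738, 3.3260]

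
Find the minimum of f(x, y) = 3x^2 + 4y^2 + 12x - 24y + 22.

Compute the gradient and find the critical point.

f(x,y) = 3x^2 + 4y^2 + 12x - 24y + 22
df/dx = 6x + (12) = 0  =>  x = -2
df/dy = 8y + (-24) = 0  =>  y = 3
f(-2, 3) = 3*(-2)^2 + 4*(3)^2 + 12*(-2) + -24*(3) + 22 = -26
Hessian is diagonal with entries 6, 8 > 0, so this is a minimum.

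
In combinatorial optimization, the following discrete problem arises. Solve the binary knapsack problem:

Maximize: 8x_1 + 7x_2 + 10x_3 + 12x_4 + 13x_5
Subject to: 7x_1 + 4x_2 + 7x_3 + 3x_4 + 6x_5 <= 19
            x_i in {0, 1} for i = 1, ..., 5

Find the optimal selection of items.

Items: item 1 (v=8, w=7), item 2 (v=7, w=4), item 3 (v=10, w=7), item 4 (v=12, w=3), item 5 (v=13, w=6)
Capacity: 19
Checking all 32 subsets (w = total weight, v = total value):
  {}: w = 0, v = 0
  {1}: w = 7, v = 8
  {2}: w = 4, v = 7
  {3}: w = 7, v = 10
  {4}: w = 3, v = 12
  {5}: w = 6, v = 13
  {1, 2}: w = 11, v = 15
  {1, 3}: w = 14, v = 18
  {1, 4}: w = 10, v = 20
  {1, 5}: w = 13, v = 21
  {2, 3}: w = 11, v = 17
  {2, 4}: w = 7, v = 19
  {2, 5}: w = 10, v = 20
  {3, 4}: w = 10, v = 22
  {3, 5}: w = 13, v = 23
  {4, 5}: w = 9, v = 25
  {1, 2, 3}: w = 18, v = 25
  {1, 2, 4}: w = 14, v = 27
  {1, 2, 5}: w = 17, v = 28
  {1, 3, 4}: w = 17, v = 30
  {1, 3, 5}: w = 20 > 19, infeasible
  {1, 4, 5}: w = 16, v = 33
  {2, 3, 4}: w = 14, v = 29
  {2, 3, 5}: w = 17, v = 30
  {2, 4, 5}: w = 13, v = 32
  {3, 4, 5}: w = 16, v = 35
  {1, 2, 3, 4}: w = 21 > 19, infeasible
  {1, 2, 3, 5}: w = 24 > 19, infeasible
  {1, 2, 4, 5}: w = 20 > 19, infeasible
  {1, 3, 4, 5}: w = 23 > 19, infeasible
  {2, 3, 4, 5}: w = 20 > 19, infeasible
  {1, 2, 3, 4, 5}: w = 27 > 19, infeasible
Best feasible subset: items [3, 4, 5]
Total weight: 16 <= 19, total value: 35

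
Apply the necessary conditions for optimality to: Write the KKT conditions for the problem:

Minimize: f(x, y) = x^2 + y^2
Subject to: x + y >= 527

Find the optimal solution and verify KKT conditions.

KKT conditions for min x^2 + y^2 s.t. x + y >= 527:
Stationarity: 2x = mu, 2y = mu
So x = y = mu/2.
Complementary slackness: mu*(x + y - 527) = 0
Primal feasibility: x + y >= 527; dual feasibility: mu >= 0
If mu = 0 then x = y = 0, but 0 + 0 < 527 is infeasible, so the constraint is active.
Constraint active: x + y = 2*(mu/2) = 527 => mu = 527
x = y = 527/2, f = 277729/2
Verify: stationarity 2*(527/2) = 527 = mu; primal 527/2 + 527/2 = 527 >= 527; dual mu = 527 >= 0; complementary slackness 527*(527 - 527) = 0. All KKT conditions hold.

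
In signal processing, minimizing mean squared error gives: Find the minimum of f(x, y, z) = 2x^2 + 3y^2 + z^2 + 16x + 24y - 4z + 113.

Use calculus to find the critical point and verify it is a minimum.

f(x,y,z) = 2x^2 + 3y^2 + z^2 + 16x + 24y - 4z + 113
df/dx = 4x + (16) = 0 => x = -4
df/dy = 6y + (24) = 0 => y = -4
df/dz = 2z + (-4) = 0 => z = 2
f(-4,-4,2) = 2*(-4)^2 + 3*(-4)^2 + 1*(2)^2 + 16*(-4) + 24*(-4) + -4*(2) + 113 = 29
Hessian is diagonal with entries 4, 6, 2 > 0, confirmed minimum.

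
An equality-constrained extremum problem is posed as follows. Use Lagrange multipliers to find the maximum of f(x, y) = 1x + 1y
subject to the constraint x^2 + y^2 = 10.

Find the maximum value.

Set up Lagrange conditions: grad f = lambda * grad g
  1 = 2*lambda*x
  1 = 2*lambda*y
From these: x/y = 1/1, so x = 1t, y = 1t for some t.
Substitute into constraint: (1t)^2 + (1t)^2 = 10
  t^2 * 2 = 10
  t = sqrt(10/2)
Maximum = 1*x + 1*y = (1^2 + 1^2)*t = 2 * sqrt(10/2) = sqrt(20)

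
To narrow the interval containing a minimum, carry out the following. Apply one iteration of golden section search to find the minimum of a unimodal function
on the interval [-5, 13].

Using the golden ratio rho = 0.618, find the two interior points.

Golden section search on [-5, 13].
Golden ratio rho = 0.618 (approx).
Interior points:
  x_1 = -5 + (1-0.618)*18 = 1.8760
  x_2 = -5 + 0.618*18 = 6.1240
Compare f(x_1) and f(x_2) to determine which subinterval to keep.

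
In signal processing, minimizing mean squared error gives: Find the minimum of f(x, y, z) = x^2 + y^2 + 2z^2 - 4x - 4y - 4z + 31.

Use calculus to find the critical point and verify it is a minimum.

f(x,y,z) = x^2 + y^2 + 2z^2 - 4x - 4y - 4z + 31
df/dx = 2x + (-4) = 0 => x = 2
df/dy = 2y + (-4) = 0 => y = 2
df/dz = 4z + (-4) = 0 => z = 1
f(2,2,1) = 1*(2)^2 + 1*(2)^2 + 2*(1)^2 + -4*(2) + -4*(2) + -4*(1) + 31 = 21
Hessian is diagonal with entries 2, 2, 4 > 0, confirmed minimum.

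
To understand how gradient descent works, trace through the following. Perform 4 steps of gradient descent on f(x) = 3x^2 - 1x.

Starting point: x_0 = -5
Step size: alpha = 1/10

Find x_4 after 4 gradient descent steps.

f(x) = 3x^2 - 1x, f'(x) = 6x + (-1)
Step 1: f'(-5) = -31, x_1 = -5 - 1/10 * -31 = -19/10
Step 2: f'(-19/10) = -62/5, x_2 = -19/10 - 1/10 * -62/5 = -33/50
Step 3: f'(-33/50) = -124/25, x_3 = -33/50 - 1/10 * -124/25 = -41/250
Step 4: f'(-41/250) = -248/125, x_4 = -41/250 - 1/10 * -248/125 = 43/1250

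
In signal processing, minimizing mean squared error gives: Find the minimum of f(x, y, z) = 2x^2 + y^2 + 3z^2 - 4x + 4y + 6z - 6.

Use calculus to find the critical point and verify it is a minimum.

f(x,y,z) = 2x^2 + y^2 + 3z^2 - 4x + 4y + 6z - 6
df/dx = 4x + (-4) = 0 => x = 1
df/dy = 2y + (4) = 0 => y = -2
df/dz = 6z + (6) = 0 => z = -1
f(1,-2,-1) = 2*(1)^2 + 1*(-2)^2 + 3*(-1)^2 + -4*(1) + 4*(-2) + 6*(-1) + -6 = -15
Hessian is diagonal with entries 4, 2, 6 > 0, confirmed minimum.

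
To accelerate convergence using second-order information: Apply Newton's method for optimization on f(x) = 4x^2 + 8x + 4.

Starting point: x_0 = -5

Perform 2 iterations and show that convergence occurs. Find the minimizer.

f(x) = 4x^2 + 8x + 4, f'(x) = 8x + (8), f''(x) = 8
Step 1: f'(-5) = -32, x_1 = -5 - -32/8 = -1
Step 2: f'(-1) = 0, x_2 = -1 (converged)
Newton's method converges in 1 step for quadratics.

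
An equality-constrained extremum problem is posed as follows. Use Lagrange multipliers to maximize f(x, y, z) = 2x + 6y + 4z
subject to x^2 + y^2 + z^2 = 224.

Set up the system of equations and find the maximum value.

Lagrange conditions: 2 = 2*lambda*x, 6 = 2*lambda*y, 4 = 2*lambda*z
So x:2 = y:6 = z:4, i.e. x = 2t, y = 6t, z = 4t
Constraint: t^2*(2^2 + 6^2 + 4^2) = 224
  t^2 * 56 = 224  =>  t = sqrt(4)
Maximum = 2*2t + 6*6t + 4*4t = 56*sqrt(4) = 112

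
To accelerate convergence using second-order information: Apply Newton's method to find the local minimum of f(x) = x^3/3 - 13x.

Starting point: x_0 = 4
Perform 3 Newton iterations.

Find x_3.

f(x) = x^3/3 - 13x
f'(x) = x^2 - 13, f''(x) = 2x
Newton update: x_{n+1} = x_n - (x_n^2 - 13)/(2*x_n)
Step 1: x_0 = 4, f'=3, f''=8, x_1 = 29/8
Step 2: x_1 = 29/8, f'=9/64, f''=29/4, x_2 = 1673/464
Step 3: x_2 = 1673/464, f'=81/215296, f''=1673/232, x_3 = 5597777/1552544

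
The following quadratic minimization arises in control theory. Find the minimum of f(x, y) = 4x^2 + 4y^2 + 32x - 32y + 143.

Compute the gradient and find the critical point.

f(x,y) = 4x^2 + 4y^2 + 32x - 32y + 143
df/dx = 8x + (32) = 0  =>  x = -4
df/dy = 8y + (-32) = 0  =>  y = 4
f(-4, 4) = 4*(-4)^2 + 4*(4)^2 + 32*(-4) + -32*(4) + 143 = 15
Hessian is diagonal with entries 8, 8 > 0, so this is a minimum.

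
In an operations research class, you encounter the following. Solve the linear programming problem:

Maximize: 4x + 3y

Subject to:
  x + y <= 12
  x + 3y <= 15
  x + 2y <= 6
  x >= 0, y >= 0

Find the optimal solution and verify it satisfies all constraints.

Feasible vertices: (0, 0), (0, 3), (6, 0)
Objective 4x + 3y at each vertex:
  (0, 0): 0
  (0, 3): 9
  (6, 0): 24
Maximum is 24 at (6, 0).
Verify constraints at (x, y) = (6, 0):
  1*6 + 1*0 = 6 <= 12
  1*6 + 3*0 = 6 <= 15
  1*6 + 2*0 = 6 <= 6 (active)
  x = 6 >= 0, y = 0 >= 0. All constraints satisfied.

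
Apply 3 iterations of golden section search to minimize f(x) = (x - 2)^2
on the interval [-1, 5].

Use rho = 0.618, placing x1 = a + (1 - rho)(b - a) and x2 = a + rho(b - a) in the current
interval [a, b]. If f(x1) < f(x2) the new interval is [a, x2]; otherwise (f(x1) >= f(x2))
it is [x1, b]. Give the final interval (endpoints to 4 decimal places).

Golden section search for min of f(x) = (x - 2)^2 on [-1, 5].
Each step: x1 = a + (1 - rho)(b - a), x2 = a + rho(b - a); if f(x1) < f(x2) keep [a, x2], otherwise keep [x1, b].
Step 1: [-1.0000, 5.0000], x1=1.2920 (f=0.5013), x2=2.7080 (f=0.5013); f(x1) = f(x2) (tie, not '<') => keep [1.2920, 5.0000]
Step 2: [1.2920, 5.0000], x1=2.7085 (f=0.5019), x2=3.5835 (f=2.5076); f(x1) < f(x2) => keep [1.2920, 3.5835]
Step 3: [1.2920, 3.5835], x1=2.1674 (f=0.0280), x2=2.7082 (f=0.5015); f(x1) < f(x2) => keep [1.2920, 2.7082]
Final interval: [1.2920, 2.7082]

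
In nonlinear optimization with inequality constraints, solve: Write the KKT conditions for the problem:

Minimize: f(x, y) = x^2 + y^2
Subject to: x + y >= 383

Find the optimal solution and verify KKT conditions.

KKT conditions for min x^2 + y^2 s.t. x + y >= 383:
Stationarity: 2x = mu, 2y = mu
So x = y = mu/2.
Complementary slackness: mu*(x + y - 383) = 0
Primal feasibility: x + y >= 383; dual feasibility: mu >= 0
If mu = 0 then x = y = 0, but 0 + 0 < 383 is infeasible, so the constraint is active.
Constraint active: x + y = 2*(mu/2) = 383 => mu = 383
x = y = 383/2, f = 146689/2
Verify: stationarity 2*(383/2) = 383 = mu; primal 383/2 + 383/2 = 383 >= 383; dual mu = 383 >= 0; complementary slackness 383*(383 - 383) = 0. All KKT conditions hold.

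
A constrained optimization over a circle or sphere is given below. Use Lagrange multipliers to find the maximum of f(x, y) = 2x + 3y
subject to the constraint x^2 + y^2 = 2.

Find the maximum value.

Set up Lagrange conditions: grad f = lambda * grad g
  2 = 2*lambda*x
  3 = 2*lambda*y
From these: x/y = 2/3, so x = 2t, y = 3t for some t.
Substitute into constraint: (2t)^2 + (3t)^2 = 2
  t^2 * 13 = 2
  t = sqrt(2/13)
Maximum = 2*x + 3*y = (2^2 + 3^2)*t = 13 * sqrt(2/13) = sqrt(26)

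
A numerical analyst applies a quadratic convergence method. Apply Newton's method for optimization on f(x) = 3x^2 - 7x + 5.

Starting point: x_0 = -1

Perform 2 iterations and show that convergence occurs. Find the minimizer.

f(x) = 3x^2 - 7x + 5, f'(x) = 6x + (-7), f''(x) = 6
Step 1: f'(-1) = -13, x_1 = -1 - -13/6 = 7/6
Step 2: f'(7/6) = 0, x_2 = 7/6 (converged)
Newton's method converges in 1 step for quadratics.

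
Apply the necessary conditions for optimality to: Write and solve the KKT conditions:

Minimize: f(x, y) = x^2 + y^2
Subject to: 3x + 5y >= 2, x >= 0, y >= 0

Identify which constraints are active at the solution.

KKT conditions for min x^2 + y^2 s.t. 3x + 5y >= 2, x >= 0, y >= 0:
Stationarity: 2x = mu*3 + mu_x, 2y = mu*5 + mu_y, with mu, mu_x, mu_y >= 0
Complementary slackness: mu*(3x + 5y - 2) = 0, mu_x*x = 0, mu_y*y = 0
(0, 0) is infeasible (3*0 + 5*0 < 2), so if mu = 0 stationarity would force x = mu_x/2 >= 0, y = mu_y/2 >= 0 with mu_x*x = mu_y*y = 0, i.e. x = y = 0: contradiction. Hence mu > 0 and 3x + 5y = 2 is active.
Try x > 0, y > 0 (so mu_x = mu_y = 0): x = 3*mu/2, y = 5*mu/2
Substitute: 3*(3*mu/2) + 5*(5*mu/2) = 2
  mu*34/2 = 2 => mu = 2/17
x* = 3/17 > 0, y* = 5/17 > 0, consistent with mu_x = mu_y = 0.
f is convex and the constraints are linear, so this KKT point is the global minimum.
f* = 2/17
Active constraints: 3x + 5y >= 2 (holds with equality, mu = 2/17 > 0); x >= 0 and y >= 0 are inactive (mu_x = mu_y = 0).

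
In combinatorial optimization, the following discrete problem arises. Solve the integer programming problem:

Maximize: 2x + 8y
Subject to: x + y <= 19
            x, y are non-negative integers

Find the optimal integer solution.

Objective: 2x + 8y, constraint: x + y <= 19
Coefficient of y is 8 > coefficient of x is 2, so allocate the entire budget to y.
Optimal: x = 0, y = 19, value = 152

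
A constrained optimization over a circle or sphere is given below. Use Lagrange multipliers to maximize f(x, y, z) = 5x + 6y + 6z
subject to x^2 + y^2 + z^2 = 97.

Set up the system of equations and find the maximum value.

Lagrange conditions: 5 = 2*lambda*x, 6 = 2*lambda*y, 6 = 2*lambda*z
So x:5 = y:6 = z:6, i.e. x = 5t, y = 6t, z = 6t
Constraint: t^2*(5^2 + 6^2 + 6^2) = 97
  t^2 * 97 = 97  =>  t = sqrt(1)
Maximum = 5*5t + 6*6t + 6*6t = 97*sqrt(1) = 97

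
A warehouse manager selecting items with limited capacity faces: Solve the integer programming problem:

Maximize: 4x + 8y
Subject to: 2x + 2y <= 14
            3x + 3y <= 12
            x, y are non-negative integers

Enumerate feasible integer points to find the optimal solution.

Constraint 1: 2x + 2y <= 14
Constraint 2: 3x + 3y <= 12
Feasible x range (need y >= 0): 0 <= x <= min(14/2, 12/3) => x in {0, ..., 4}.
Enumerate feasible integer points row by row (the coefficient of y is 8 > 0, so for each x the largest feasible y gives the best value):
  x = 0: y <= min((14 - 2*0)/2, (12 - 3*0)/3) => y in {0, ..., 4}; best 4*0 + 8*4 = 32
  x = 1: y <= min((14 - 2*1)/2, (12 - 3*1)/3) => y in {0, ..., 3}; best 4*1 + 8*3 = 28
  x = 2: y <= min((14 - 2*2)/2, (12 - 3*2)/3) => y in {0, ..., 2}; best 4*2 + 8*2 = 24
  x = 3: y <= min((14 - 2*3)/2, (12 - 3*3)/3) => y in {0, ..., 1}; best 4*3 + 8*1 = 20
  x = 4: y <= min((14 - 2*4)/2, (12 - 3*4)/3) => y in {0}; best 4*4 + 8*0 = 16
The maximum 4x + 8y = 32 is achieved at x = 0, y = 4.
Check: 2*0 + 2*4 = 8 <= 14 and 3*0 + 3*4 = 12 <= 12.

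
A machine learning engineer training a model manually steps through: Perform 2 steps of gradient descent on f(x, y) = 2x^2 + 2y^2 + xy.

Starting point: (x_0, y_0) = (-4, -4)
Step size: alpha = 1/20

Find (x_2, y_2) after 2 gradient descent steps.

f(x,y) = 2x^2 + 2y^2 + xy
grad_x = 4x + 1y, grad_y = 4y + 1x
Step 1: grad = (-20, -20), (-3, -3)
Step 2: grad = (-15, -15), (-9/4, -9/4)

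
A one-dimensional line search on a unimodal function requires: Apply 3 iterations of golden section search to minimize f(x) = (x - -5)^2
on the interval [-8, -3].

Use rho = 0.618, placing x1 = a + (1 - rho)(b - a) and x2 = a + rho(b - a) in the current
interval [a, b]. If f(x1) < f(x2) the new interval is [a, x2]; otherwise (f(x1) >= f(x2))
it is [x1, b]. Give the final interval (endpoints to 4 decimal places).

Golden section search for min of f(x) = (x - -5)^2 on [-8, -3].
Each step: x1 = a + (1 - rho)(b - a), x2 = a + rho(b - a); if f(x1) < f(x2) keep [a, x2], otherwise keep [x1, b].
Step 1: [-8.0000, -3.0000], x1=-6.0900 (f=1.1881), x2=-4.9100 (f=0.0081); f(x1) > f(x2) => keep [-6.0900, -3.0000]
Step 2: [-6.0900, -3.0000], x1=-4.9096 (f=0.0082), x2=-4.1804 (f=0.6718); f(x1) < f(x2) => keep [-6.0900, -4.1804]
Step 3: [-6.0900, -4.1804], x1=-5.3605 (f=0.1300), x2=-4.9099 (f=0.0081); f(x1) > f(x2) => keep [-5.3605, -4.1804]
Final interval: [-5.3605, -4.1804]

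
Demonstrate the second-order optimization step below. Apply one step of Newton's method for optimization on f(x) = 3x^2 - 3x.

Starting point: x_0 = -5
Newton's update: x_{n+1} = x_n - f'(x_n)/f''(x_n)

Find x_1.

f(x) = 3x^2 - 3x
f'(x) = 6x + (-3), f''(x) = 6
Newton step: x_1 = x_0 - f'(x_0)/f''(x_0)
f'(-5) = -33
x_1 = -5 - -33/6 = 1/2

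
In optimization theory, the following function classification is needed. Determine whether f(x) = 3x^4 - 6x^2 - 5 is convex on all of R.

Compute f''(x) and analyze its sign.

f(x) = 3x^4 - 6x^2 - 5
f'(x) = 12x^3 + -12x
f''(x) = 36x^2 + -12
f''(0) = -12 < 0, so not convex near x = 0
Therefore, f is not globally convex on R.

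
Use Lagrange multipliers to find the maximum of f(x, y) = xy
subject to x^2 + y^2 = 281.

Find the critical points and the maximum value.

Lagrange conditions: y = 2*lambda*x and x = 2*lambda*y
If x = 0 then y = 0, violating the constraint, so x, y != 0.
Dividing: y/x = x/y => x^2 = y^2 => y = x or y = -x
Constraint: 2x^2 = 281 => x^2 = 281/2 => x = +/-sqrt(281/2)
Critical points: (sqrt(281/2), sqrt(281/2)), (-sqrt(281/2), -sqrt(281/2)), (sqrt(281/2), -sqrt(281/2)), (-sqrt(281/2), sqrt(281/2))
  y = x:  xy = x^2 = 281/2  at (sqrt(281/2), sqrt(281/2)) and (-sqrt(281/2), -sqrt(281/2))
  y = -x: xy = -x^2 = -281/2 at (sqrt(281/2), -sqrt(281/2)) and (-sqrt(281/2), sqrt(281/2))
Maximum xy = 281/2 at (sqrt(281/2), sqrt(281/2)) and (-sqrt(281/2), -sqrt(281/2))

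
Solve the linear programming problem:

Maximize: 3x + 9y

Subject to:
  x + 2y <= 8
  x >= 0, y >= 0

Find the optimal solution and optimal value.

The feasible region has vertices at [(0, 0), (8, 0), (0, 4)].
Checking objective 3x + 9y at each vertex:
  (0, 0): 3*0 + 9*0 = 0
  (8, 0): 3*8 + 9*0 = 24
  (0, 4): 3*0 + 9*4 = 36
Maximum is 36 at (0, 4).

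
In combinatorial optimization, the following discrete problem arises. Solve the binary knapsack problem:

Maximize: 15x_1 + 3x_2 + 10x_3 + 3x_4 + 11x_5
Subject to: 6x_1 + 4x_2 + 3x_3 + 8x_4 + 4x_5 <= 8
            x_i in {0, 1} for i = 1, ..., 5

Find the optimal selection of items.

Items: item 1 (v=15, w=6), item 2 (v=3, w=4), item 3 (v=10, w=3), item 4 (v=3, w=8), item 5 (v=11, w=4)
Capacity: 8
Checking all 32 subsets (w = total weight, v = total value):
  {}: w = 0, v = 0
  {1}: w = 6, v = 15
  {2}: w = 4, v = 3
  {3}: w = 3, v = 10
  {4}: w = 8, v = 3
  {5}: w = 4, v = 11
  {1, 2}: w = 10 > 8, infeasible
  {1, 3}: w = 9 > 8, infeasible
  {1, 4}: w = 14 > 8, infeasible
  {1, 5}: w = 10 > 8, infeasible
  {2, 3}: w = 7, v = 13
  {2, 4}: w = 12 > 8, infeasible
  {2, 5}: w = 8, v = 14
  {3, 4}: w = 11 > 8, infeasible
  {3, 5}: w = 7, v = 21
  {4, 5}: w = 12 > 8, infeasible
  {1, 2, 3}: w = 13 > 8, infeasible
  {1, 2, 4}: w = 18 > 8, infeasible
  {1, 2, 5}: w = 14 > 8, infeasible
  {1, 3, 4}: w = 17 > 8, infeasible
  {1, 3, 5}: w = 13 > 8, infeasible
  {1, 4, 5}: w = 18 > 8, infeasible
  {2, 3, 4}: w = 15 > 8, infeasible
  {2, 3, 5}: w = 11 > 8, infeasible
  {2, 4, 5}: w = 16 > 8, infeasible
  {3, 4, 5}: w = 15 > 8, infeasible
  {1, 2, 3, 4}: w = 21 > 8, infeasible
  {1, 2, 3, 5}: w = 17 > 8, infeasible
  {1, 2, 4, 5}: w = 22 > 8, infeasible
  {1, 3, 4, 5}: w = 21 > 8, infeasible
  {2, 3, 4, 5}: w = 19 > 8, infeasible
  {1, 2, 3, 4, 5}: w = 25 > 8, infeasible
Best feasible subset: items [3, 5]
Total weight: 7 <= 8, total value: 21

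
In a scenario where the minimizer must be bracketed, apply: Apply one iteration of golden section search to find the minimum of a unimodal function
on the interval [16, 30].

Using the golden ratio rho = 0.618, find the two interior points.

Golden section search on [16, 30].
Golden ratio rho = 0.618 (approx).
Interior points:
  x_1 = 16 + (1-0.618)*14 = 21.3480
  x_2 = 16 + 0.618*14 = 24.6520
Compare f(x_1) and f(x_2) to determine which subinterval to keep.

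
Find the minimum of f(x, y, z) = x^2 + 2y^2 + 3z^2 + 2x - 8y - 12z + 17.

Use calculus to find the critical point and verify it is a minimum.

f(x,y,z) = x^2 + 2y^2 + 3z^2 + 2x - 8y - 12z + 17
df/dx = 2x + (2) = 0 => x = -1
df/dy = 4y + (-8) = 0 => y = 2
df/dz = 6z + (-12) = 0 => z = 2
f(-1,2,2) = 1*(-1)^2 + 2*(2)^2 + 3*(2)^2 + 2*(-1) + -8*(2) + -12*(2) + 17 = -4
Hessian is diagonal with entries 2, 4, 6 > 0, confirmed minimum.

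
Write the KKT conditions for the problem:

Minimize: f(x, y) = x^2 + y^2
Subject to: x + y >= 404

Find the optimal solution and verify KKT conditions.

KKT conditions for min x^2 + y^2 s.t. x + y >= 404:
Stationarity: 2x = mu, 2y = mu
So x = y = mu/2.
Complementary slackness: mu*(x + y - 404) = 0
Primal feasibility: x + y >= 404; dual feasibility: mu >= 0
If mu = 0 then x = y = 0, but 0 + 0 < 404 is infeasible, so the constraint is active.
Constraint active: x + y = 2*(mu/2) = 404 => mu = 404
x = y = 202, f = 81608
Verify: stationarity 2*202 = 404 = mu; primal 202 + 202 = 404 >= 404; dual mu = 404 >= 0; complementary slackness 404*(404 - 404) = 0. All KKT conditions hold.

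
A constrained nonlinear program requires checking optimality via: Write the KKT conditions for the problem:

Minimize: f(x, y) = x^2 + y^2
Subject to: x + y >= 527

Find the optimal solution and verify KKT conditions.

KKT conditions for min x^2 + y^2 s.t. x + y >= 527:
Stationarity: 2x = mu, 2y = mu
So x = y = mu/2.
Complementary slackness: mu*(x + y - 527) = 0
Primal feasibility: x + y >= 527; dual feasibility: mu >= 0
If mu = 0 then x = y = 0, but 0 + 0 < 527 is infeasible, so the constraint is active.
Constraint active: x + y = 2*(mu/2) = 527 => mu = 527
x = y = 527/2, f = 277729/2
Verify: stationarity 2*(527/2) = 527 = mu; primal 527/2 + 527/2 = 527 >= 527; dual mu = 527 >= 0; complementary slackness 527*(527 - 527) = 0. All KKT conditions hold.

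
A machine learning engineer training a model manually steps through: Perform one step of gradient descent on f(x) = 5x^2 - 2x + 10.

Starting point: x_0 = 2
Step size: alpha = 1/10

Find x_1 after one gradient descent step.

f(x) = 5x^2 - 2x + 10
f'(x) = 10x - 2
f'(2) = 10*2 + (-2) = 18
x_1 = x_0 - alpha * f'(x_0) = 2 - 1/10 * 18 = 1/5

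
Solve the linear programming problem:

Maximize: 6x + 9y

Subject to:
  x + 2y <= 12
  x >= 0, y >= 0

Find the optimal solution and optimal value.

The feasible region has vertices at [(0, 0), (12, 0), (0, 6)].
Checking objective 6x + 9y at each vertex:
  (0, 0): 6*0 + 9*0 = 0
  (12, 0): 6*12 + 9*0 = 72
  (0, 6): 6*0 + 9*6 = 54
Maximum is 72 at (12, 0).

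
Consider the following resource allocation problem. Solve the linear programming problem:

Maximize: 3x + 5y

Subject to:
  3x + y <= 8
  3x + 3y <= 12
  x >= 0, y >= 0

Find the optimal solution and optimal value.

Feasible vertices: (0, 0), (0, 4), (2, 2), (8/3, 0)
Objective 3x + 5y at each:
  (0, 0): 0
  (0, 4): 20
  (2, 2): 16
  (8/3, 0): 8
Maximum is 20 at (0, 4).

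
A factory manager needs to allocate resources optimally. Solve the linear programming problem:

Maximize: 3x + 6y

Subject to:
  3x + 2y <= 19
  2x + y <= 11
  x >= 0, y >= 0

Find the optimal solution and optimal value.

Feasible vertices: (0, 0), (0, 19/2), (3, 5), (11/2, 0)
Objective 3x + 6y at each:
  (0, 0): 0
  (0, 19/2): 57
  (3, 5): 39
  (11/2, 0): 33/2
Maximum is 57 at (0, 19/2).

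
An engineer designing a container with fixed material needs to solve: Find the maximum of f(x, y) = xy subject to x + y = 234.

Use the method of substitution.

Substitute y = 234 - x into f(x,y) = xy:
g(x) = x(234 - x) = 234x - x^2
g'(x) = 234 - 2x = 0  =>  x = 117
y = 234 - 117 = 117
Maximum value = 117 * 117 = 13689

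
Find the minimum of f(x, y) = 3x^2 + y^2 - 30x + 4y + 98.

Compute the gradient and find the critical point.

f(x,y) = 3x^2 + y^2 - 30x + 4y + 98
df/dx = 6x + (-30) = 0  =>  x = 5
df/dy = 2y + (4) = 0  =>  y = -2
f(5, -2) = 3*(5)^2 + 1*(-2)^2 + -30*(5) + 4*(-2) + 98 = 19
Hessian is diagonal with entries 6, 2 > 0, so this is a minimum.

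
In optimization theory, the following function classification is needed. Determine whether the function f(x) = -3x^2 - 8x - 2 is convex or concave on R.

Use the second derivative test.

f(x) = -3x^2 - 8x - 2
f'(x) = -6x - 8
f''(x) = -6
Since f''(x) = -6 < 0 for all x, f is concave on R.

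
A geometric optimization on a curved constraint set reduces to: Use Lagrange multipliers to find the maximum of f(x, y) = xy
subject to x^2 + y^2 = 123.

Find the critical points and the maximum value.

Lagrange conditions: y = 2*lambda*x and x = 2*lambda*y
If x = 0 then y = 0, violating the constraint, so x, y != 0.
Dividing: y/x = x/y => x^2 = y^2 => y = x or y = -x
Constraint: 2x^2 = 123 => x^2 = 123/2 => x = +/-sqrt(123/2)
Critical points: (sqrt(123/2), sqrt(123/2)), (-sqrt(123/2), -sqrt(123/2)), (sqrt(123/2), -sqrt(123/2)), (-sqrt(123/2), sqrt(123/2))
  y = x:  xy = x^2 = 123/2  at (sqrt(123/2), sqrt(123/2)) and (-sqrt(123/2), -sqrt(123/2))
  y = -x: xy = -x^2 = -123/2 at (sqrt(123/2), -sqrt(123/2)) and (-sqrt(123/2), sqrt(123/2))
Maximum xy = 123/2 at (sqrt(123/2), sqrt(123/2)) and (-sqrt(123/2), -sqrt(123/2))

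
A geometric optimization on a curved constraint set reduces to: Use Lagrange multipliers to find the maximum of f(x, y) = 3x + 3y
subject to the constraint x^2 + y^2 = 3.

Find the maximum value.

Set up Lagrange conditions: grad f = lambda * grad g
  3 = 2*lambda*x
  3 = 2*lambda*y
From these: x/y = 3/3, so x = 3t, y = 3t for some t.
Substitute into constraint: (3t)^2 + (3t)^2 = 3
  t^2 * 18 = 3
  t = sqrt(3/18)
Maximum = 3*x + 3*y = (3^2 + 3^2)*t = 18 * sqrt(3/18) = sqrt(54)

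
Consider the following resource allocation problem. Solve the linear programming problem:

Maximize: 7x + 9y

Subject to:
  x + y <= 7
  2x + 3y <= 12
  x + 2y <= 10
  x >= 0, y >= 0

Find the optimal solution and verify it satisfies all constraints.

Feasible vertices: (0, 0), (0, 4), (6, 0)
Objective 7x + 9y at each vertex:
  (0, 0): 0
  (0, 4): 36
  (6, 0): 42
Maximum is 42 at (6, 0).
Verify constraints at (x, y) = (6, 0):
  1*6 + 1*0 = 6 <= 7
  2*6 + 3*0 = 12 <= 12 (active)
  1*6 + 2*0 = 6 <= 10
  x = 6 >= 0, y = 0 >= 0. All constraints satisfied.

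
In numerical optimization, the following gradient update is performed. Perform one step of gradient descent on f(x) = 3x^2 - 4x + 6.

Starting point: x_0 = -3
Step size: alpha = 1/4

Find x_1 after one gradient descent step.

f(x) = 3x^2 - 4x + 6
f'(x) = 6x - 4
f'(-3) = 6*-3 + (-4) = -22
x_1 = x_0 - alpha * f'(x_0) = -3 - 1/4 * -22 = 5/2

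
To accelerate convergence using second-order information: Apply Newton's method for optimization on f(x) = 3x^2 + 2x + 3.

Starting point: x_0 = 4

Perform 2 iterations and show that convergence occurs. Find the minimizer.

f(x) = 3x^2 + 2x + 3, f'(x) = 6x + (2), f''(x) = 6
Step 1: f'(4) = 26, x_1 = 4 - 26/6 = -1/3
Step 2: f'(-1/3) = 0, x_2 = -1/3 (converged)
Newton's method converges in 1 step for quadratics.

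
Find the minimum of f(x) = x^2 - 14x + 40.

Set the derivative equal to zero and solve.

f(x) = x^2 - 14x + 40
f'(x) = 2x + (-14) = 0
x = 14/2 = 7
f(7) = -9
Since f''(x) = 2 > 0, this is a minimum.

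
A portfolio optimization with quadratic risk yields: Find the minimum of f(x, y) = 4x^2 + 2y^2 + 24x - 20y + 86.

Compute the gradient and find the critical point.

f(x,y) = 4x^2 + 2y^2 + 24x - 20y + 86
df/dx = 8x + (24) = 0  =>  x = -3
df/dy = 4y + (-20) = 0  =>  y = 5
f(-3, 5) = 4*(-3)^2 + 2*(5)^2 + 24*(-3) + -20*(5) + 86 = 0
Hessian is diagonal with entries 8, 4 > 0, so this is a minimum.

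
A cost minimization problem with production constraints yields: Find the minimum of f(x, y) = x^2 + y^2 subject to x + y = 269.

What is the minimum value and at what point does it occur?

Substitute y = 269 - x into f(x,y) = x^2 + y^2:
g(x) = x^2 + (269 - x)^2 = 2x^2 - 538x + 72361
g'(x) = 4x - 538 = 0  =>  x = 269/2
y = 269 - 269/2 = 269/2
Minimum value = (269/2)^2 + (269/2)^2 = 72361/2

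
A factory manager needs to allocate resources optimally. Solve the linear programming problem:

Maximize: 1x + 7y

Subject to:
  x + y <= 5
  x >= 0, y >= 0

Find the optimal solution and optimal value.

The feasible region has vertices at [(0, 0), (5, 0), (0, 5)].
Checking objective 1x + 7y at each vertex:
  (0, 0): 1*0 + 7*0 = 0
  (5, 0): 1*5 + 7*0 = 5
  (0, 5): 1*0 + 7*5 = 35
Maximum is 35 at (0, 5).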